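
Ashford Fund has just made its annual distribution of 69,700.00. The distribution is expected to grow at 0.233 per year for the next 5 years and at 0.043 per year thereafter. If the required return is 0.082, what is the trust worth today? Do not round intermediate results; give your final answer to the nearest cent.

4106609.00

D_1 = 85940.10000
D_2 = 105964.14330
D_3 = 130653.78869
D_4 = 161096.12145
D_5 = 198631.51775
Terminal value at year 5: TV = D_5×(1+g_2)/(r−g_2) = 207172.67302/0.039 = 5312119.82091
P_0 = D_1/(1+r)^1 + D_2/(1+r)^2 + D_3/(1+r)^3 + D_4/(1+r)^4 + D_5/(1+r)^5 + TV/(1+r)^5
    = 79427.07948 + 90511.63494 + 103143.11079 + 117537.38966 + 133940.48193 + 3582049.29871 = 4106608.99551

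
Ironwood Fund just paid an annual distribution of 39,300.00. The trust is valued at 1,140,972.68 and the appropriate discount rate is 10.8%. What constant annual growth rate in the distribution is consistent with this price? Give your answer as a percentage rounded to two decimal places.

7.11%

P = D₀(1+g)/(r−g) ⇒ P(r−g) = D₀(1+g) ⇒ g(P+D₀) = P·r − D₀
g = (P·r − D₀)/(P + D₀) = (1,140,972.68×0.108 − 39,300.00) / (1,140,972.68 + 39,300.00) = 0.071106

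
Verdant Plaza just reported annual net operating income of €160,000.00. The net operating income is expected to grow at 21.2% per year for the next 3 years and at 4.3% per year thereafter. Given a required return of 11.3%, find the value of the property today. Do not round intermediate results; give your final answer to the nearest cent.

D_1 = 193920.00000
D_2 = 235031.04000
D_3 = 284857.62048
Terminal value at year 3: TV = D_3×(1+g_2)/(r−g_2) = 297106.49816/0.07 = 4244378.54515
P_0 = D_1/(1+r)^1 + D_2/(1+r)^2 + D_3/(1+r)^3 + TV/(1+r)^3
    = 174231.80593 + 189729.51374 + 206605.72385 + 3078425.28539 = 3648992.32891

€3648992.33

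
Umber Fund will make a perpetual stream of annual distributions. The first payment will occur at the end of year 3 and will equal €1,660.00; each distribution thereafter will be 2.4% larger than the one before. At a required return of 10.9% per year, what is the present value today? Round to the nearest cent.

€15879.11

Value at end of year 2: C₁ / (r − g) = €1,660.00 / (0.109 − 0.024) = €19,529.4118
Discount to today: PV = €19,529.4118 / (1 + 0.109)^2 = €19,529.4118 / 1.229881 = €15,879.11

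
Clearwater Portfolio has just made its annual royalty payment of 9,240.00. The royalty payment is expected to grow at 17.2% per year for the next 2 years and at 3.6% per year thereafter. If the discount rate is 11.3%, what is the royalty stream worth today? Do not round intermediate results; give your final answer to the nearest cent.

D_1 = 10829.28000
D_2 = 12691.91616
Terminal value at year 2: TV = D_2×(1+g_2)/(r−g_2) = 13148.82514/0.077 = 170763.96288
P_0 = D_1/(1+r)^1 + D_2/(1+r)^2 + TV/(1+r)^2
    = 9729.81132 + 10245.58748 + 137849.72249 = 157825.12129

157825.12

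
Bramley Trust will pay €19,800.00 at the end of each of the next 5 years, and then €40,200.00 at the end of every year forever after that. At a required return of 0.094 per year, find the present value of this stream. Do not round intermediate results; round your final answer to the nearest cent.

PV of 5-year annuity: €19,800.00 × [1 − (1+0.094)^−5] / 0.094 = 76222.37237
Perpetuity value at year 5: €40,200.00 / 0.094 = 427659.57447
PV of perpetuity: 427659.57447 / (1+0.094)^5 = 272905.06087
Total PV = 76222.37237 + 272905.06087 = 349127.43324

€349127.43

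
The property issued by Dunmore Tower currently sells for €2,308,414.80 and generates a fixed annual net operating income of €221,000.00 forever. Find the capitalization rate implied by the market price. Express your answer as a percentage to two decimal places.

9.57%

P = C/r ⇒ r = C/P = €221,000.00/€2,308,414.80 = 0.095737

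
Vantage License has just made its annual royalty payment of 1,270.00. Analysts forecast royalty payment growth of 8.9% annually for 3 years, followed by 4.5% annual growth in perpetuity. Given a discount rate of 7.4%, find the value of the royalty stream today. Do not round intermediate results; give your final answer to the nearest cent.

D_1 = 1383.03000
D_2 = 1506.11967
D_3 = 1640.16432
Terminal value at year 3: TV = D_3×(1+g_2)/(r−g_2) = 1713.97172/0.029 = 59102.47293
P_0 = D_1/(1+r)^1 + D_2/(1+r)^2 + D_3/(1+r)^3 + TV/(1+r)^3
    = 1287.73743 + 1305.72259 + 1323.95894 + 47708.17555 = 51625.59451

51625.59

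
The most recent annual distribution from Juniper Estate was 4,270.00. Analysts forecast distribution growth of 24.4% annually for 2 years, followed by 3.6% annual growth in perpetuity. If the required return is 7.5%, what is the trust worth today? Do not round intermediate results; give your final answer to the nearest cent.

D_1 = 5311.88000
D_2 = 6607.97872
Terminal value at year 2: TV = D_2×(1+g_2)/(r−g_2) = 6845.86595/0.039 = 175535.02446
P_0 = D_1/(1+r)^1 + D_2/(1+r)^2 + TV/(1+r)^2
    = 4941.28372 + 5718.09949 + 151896.18125 = 162555.56446

162555.56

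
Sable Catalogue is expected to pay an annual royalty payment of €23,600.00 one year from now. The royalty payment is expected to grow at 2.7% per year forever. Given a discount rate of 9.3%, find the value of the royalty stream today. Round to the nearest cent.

€357575.76

Growing perpetuity: P = D₁ / (r − g) = €23,600.0000 / (0.093 − 0.027) = €357,575.76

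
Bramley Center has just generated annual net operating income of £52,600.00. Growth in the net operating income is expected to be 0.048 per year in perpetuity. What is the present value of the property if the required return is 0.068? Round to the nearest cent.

£2756240.00

D₁ = D₀ × (1 + g) = £52,600.00 × 1.048 = £55,124.8000
Growing perpetuity: P = D₁ / (r − g) = £55,124.8000 / (0.068 − 0.048) = £2,756,240.00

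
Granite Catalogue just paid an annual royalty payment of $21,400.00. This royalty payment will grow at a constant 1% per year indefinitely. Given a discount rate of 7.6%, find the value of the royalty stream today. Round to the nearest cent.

$327484.85

D₁ = D₀ × (1 + g) = $21,400.00 × 1.01 = $21,614.0000
Growing perpetuity: P = D₁ / (r − g) = $21,614.0000 / (0.076 − 0.01) = $327,484.85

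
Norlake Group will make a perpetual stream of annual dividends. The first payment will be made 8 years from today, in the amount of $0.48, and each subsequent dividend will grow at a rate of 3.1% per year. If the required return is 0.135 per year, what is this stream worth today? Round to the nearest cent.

Value at end of year 7: C₁ / (r − g) = $0.48 / (0.135 − 0.031) = $4.6154
Discount to today: PV = $4.6154 / (1 + 0.135)^7 = $4.6154 / 2.426448 = $1.90

$1.90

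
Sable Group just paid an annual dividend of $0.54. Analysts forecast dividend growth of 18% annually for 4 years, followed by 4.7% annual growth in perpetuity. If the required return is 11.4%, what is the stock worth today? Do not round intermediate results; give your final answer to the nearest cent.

D_1 = 0.63720
D_2 = 0.75190
D_3 = 0.88724
D_4 = 1.04694
Terminal value at year 4: TV = D_4×(1+g_2)/(r−g_2) = 1.09615/0.067 = 16.36039
P_0 = D_1/(1+r)^1 + D_2/(1+r)^2 + D_3/(1+r)^3 + D_4/(1+r)^4 + TV/(1+r)^4
    = 0.57199 + 0.60588 + 0.64178 + 0.67980 + 10.62314 = 13.12259

$13.12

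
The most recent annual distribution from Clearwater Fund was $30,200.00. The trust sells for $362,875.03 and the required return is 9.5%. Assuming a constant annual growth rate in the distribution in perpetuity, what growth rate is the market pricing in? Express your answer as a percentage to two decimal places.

P = D₀(1+g)/(r−g) ⇒ P(r−g) = D₀(1+g) ⇒ g(P+D₀) = P·r − D₀
g = (P·r − D₀)/(P + D₀) = ($362,875.03×0.095 − $30,200.00) / ($362,875.03 + $30,200.00) = 0.010871

1.09%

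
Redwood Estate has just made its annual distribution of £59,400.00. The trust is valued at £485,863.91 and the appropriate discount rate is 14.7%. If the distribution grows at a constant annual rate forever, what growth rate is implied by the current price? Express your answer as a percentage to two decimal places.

P = D₀(1+g)/(r−g) ⇒ P(r−g) = D₀(1+g) ⇒ g(P+D₀) = P·r − D₀
g = (P·r − D₀)/(P + D₀) = (£485,863.91×0.147 − £59,400.00) / (£485,863.91 + £59,400.00) = 0.022048

2.20%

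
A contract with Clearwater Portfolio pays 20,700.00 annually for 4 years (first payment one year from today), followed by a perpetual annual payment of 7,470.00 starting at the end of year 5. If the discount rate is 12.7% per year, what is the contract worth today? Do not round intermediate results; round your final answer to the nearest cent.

PV of 4-year annuity: 20,700.00 × [1 − (1+0.127)^−4] / 0.127 = 61957.33198
Perpetuity value at year 4: 7,470.00 / 0.127 = 58818.89764
PV of perpetuity: 58818.89764 / (1+0.127)^4 = 36460.38218
Total PV = 61957.33198 + 36460.38218 = 98417.71417

98417.71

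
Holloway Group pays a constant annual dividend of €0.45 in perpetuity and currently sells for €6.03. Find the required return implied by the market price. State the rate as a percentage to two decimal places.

P = C/r ⇒ r = C/P = €0.45/€6.03 = 0.074627

7.46%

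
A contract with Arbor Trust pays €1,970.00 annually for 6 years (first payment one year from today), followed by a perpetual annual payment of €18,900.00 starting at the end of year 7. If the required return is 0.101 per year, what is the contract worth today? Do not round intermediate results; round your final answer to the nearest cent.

€113609.73

PV of 6-year annuity: €1,970.00 × [1 − (1+0.101)^−6] / 0.101 = 8554.77855
Perpetuity value at year 6: €18,900.00 / 0.101 = 187128.71287
PV of perpetuity: 187128.71287 / (1+0.101)^6 = 105054.94907
Total PV = 8554.77855 + 105054.94907 = 113609.72763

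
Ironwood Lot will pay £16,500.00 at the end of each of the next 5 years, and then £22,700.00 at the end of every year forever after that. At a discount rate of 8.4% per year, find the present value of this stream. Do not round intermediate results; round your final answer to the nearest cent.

PV of 5-year annuity: £16,500.00 × [1 − (1+0.084)^−5] / 0.084 = 65190.98125
Perpetuity value at year 5: £22,700.00 / 0.084 = 270238.09524
PV of perpetuity: 270238.09524 / (1+0.084)^5 = 180551.10891
Total PV = 65190.98125 + 180551.10891 = 245742.09016

£245742.09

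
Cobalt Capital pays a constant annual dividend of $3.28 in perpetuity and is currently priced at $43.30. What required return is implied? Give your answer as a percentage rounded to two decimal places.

7.58%

P = C/r ⇒ r = C/P = $3.28/$43.30 = 0.075751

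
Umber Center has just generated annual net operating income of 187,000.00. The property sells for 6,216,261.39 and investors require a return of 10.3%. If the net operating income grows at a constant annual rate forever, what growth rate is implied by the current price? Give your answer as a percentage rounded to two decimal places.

P = D₀(1+g)/(r−g) ⇒ P(r−g) = D₀(1+g) ⇒ g(P+D₀) = P·r − D₀
g = (P·r − D₀)/(P + D₀) = (6,216,261.39×0.103 − 187,000.00) / (6,216,261.39 + 187,000.00) = 0.070788

7.08%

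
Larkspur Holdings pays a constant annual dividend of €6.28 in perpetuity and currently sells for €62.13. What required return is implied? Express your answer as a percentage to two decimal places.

P = C/r ⇒ r = C/P = €6.28/€62.13 = 0.101078

10.11%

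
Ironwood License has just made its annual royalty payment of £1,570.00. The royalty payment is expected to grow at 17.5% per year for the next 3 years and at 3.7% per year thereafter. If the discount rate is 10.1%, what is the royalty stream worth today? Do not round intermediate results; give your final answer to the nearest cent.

D_1 = 1844.75000
D_2 = 2167.58125
D_3 = 2546.90797
Terminal value at year 3: TV = D_3×(1+g_2)/(r−g_2) = 2641.14356/0.064 = 41267.86818
P_0 = D_1/(1+r)^1 + D_2/(1+r)^2 + D_3/(1+r)^3 + TV/(1+r)^3
    = 1675.52225 + 1788.13683 + 1908.32041 + 30920.75415 = 36292.73364

£36292.73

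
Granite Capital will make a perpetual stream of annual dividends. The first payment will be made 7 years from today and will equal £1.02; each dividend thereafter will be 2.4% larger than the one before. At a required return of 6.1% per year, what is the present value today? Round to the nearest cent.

£19.32

Value at end of year 6: C₁ / (r − g) = £1.02 / (0.061 − 0.024) = £27.5676
Discount to today: PV = £27.5676 / (1 + 0.061)^6 = £27.5676 / 1.426567 = £19.32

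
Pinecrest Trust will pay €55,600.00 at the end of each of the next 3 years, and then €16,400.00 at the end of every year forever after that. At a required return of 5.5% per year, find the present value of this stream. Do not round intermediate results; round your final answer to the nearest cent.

€403940.81

PV of 3-year annuity: €55,600.00 × [1 − (1+0.055)^−3] / 0.055 = 150005.09584
Perpetuity value at year 3: €16,400.00 / 0.055 = 298181.81818
PV of perpetuity: 298181.81818 / (1+0.055)^3 = 253935.71077
Total PV = 150005.09584 + 253935.71077 = 403940.80662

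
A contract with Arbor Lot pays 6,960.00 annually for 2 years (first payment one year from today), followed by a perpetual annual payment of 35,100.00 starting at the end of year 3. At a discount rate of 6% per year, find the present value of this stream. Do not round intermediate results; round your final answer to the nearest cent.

533408.33

PV of 2-year annuity: 6,960.00 × [1 − (1+0.06)^−2] / 0.06 = 12760.41296
Perpetuity value at year 2: 35,100.00 / 0.06 = 585000.00000
PV of perpetuity: 585000.00000 / (1+0.06)^2 = 520647.91741
Total PV = 12760.41296 + 520647.91741 = 533408.33037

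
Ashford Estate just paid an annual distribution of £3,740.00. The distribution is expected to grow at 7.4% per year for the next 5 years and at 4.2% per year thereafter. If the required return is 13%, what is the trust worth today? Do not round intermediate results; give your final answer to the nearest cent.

£50443.60

D_1 = 4016.76000
D_2 = 4314.00024
D_3 = 4633.23626
D_4 = 4976.09574
D_5 = 5344.32683
Terminal value at year 5: TV = D_5×(1+g_2)/(r−g_2) = 5568.78855/0.088 = 63281.68809
P_0 = D_1/(1+r)^1 + D_2/(1+r)^2 + D_3/(1+r)^3 + D_4/(1+r)^4 + D_5/(1+r)^5 + TV/(1+r)^5
    = 3554.65487 + 3378.49498 + 3211.06514 + 3051.93271 + 2900.68649 + 34346.76498 = 50443.59916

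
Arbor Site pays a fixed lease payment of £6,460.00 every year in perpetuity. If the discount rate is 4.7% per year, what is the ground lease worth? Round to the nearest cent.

Level perpetuity: PV = C / r = £6,460.00 / 0.047 = £137,446.81

£137446.81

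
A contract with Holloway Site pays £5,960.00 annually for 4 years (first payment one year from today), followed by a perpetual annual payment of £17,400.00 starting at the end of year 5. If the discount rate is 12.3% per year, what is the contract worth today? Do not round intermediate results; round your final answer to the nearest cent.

PV of 4-year annuity: £5,960.00 × [1 − (1+0.123)^−4] / 0.123 = 17988.81556
Perpetuity value at year 4: £17,400.00 / 0.123 = 141463.41463
PV of perpetuity: 141463.41463 / (1+0.123)^4 = 88945.73163
Total PV = 17988.81556 + 88945.73163 = 106934.54719

£106934.55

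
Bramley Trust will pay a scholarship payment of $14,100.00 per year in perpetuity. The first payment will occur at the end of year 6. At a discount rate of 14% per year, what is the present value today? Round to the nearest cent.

$52307.84

Value at end of year 5: C / r = $14,100.00 / 0.14 = $100,714.2857
Discount to today: PV = $100,714.2857 / (1 + 0.14)^5 = $100,714.2857 / 1.925415 = $52,307.84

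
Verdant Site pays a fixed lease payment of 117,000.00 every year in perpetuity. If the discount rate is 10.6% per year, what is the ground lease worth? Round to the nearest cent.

1103773.58

Level perpetuity: PV = C / r = 117,000.00 / 0.106 = 1,103,773.58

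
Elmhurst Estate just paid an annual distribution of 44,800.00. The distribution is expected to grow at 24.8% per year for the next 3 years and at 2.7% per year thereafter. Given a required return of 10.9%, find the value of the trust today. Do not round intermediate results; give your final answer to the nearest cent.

D_1 = 55910.40000
D_2 = 69776.17920
D_3 = 87080.67164
Terminal value at year 3: TV = D_3×(1+g_2)/(r−g_2) = 89431.84978/0.082 = 1090632.31434
P_0 = D_1/(1+r)^1 + D_2/(1+r)^2 + D_3/(1+r)^3 + TV/(1+r)^3
    = 50415.14878 + 56734.08988 + 63845.03532 + 799620.13754 = 970614.41153

970614.41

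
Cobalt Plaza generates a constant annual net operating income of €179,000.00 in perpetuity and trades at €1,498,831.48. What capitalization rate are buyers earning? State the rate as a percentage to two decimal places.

11.94%

P = C/r ⇒ r = C/P = €179,000.00/€1,498,831.48 = 0.119426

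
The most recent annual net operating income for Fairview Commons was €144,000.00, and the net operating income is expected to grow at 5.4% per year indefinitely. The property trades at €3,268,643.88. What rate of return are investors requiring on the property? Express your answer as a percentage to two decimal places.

10.04%

D₁ = €144,000.00 × 1.054 = €151,776.0000
P = D₁/(r − g) ⇒ r = D₁/P + g = €151,776.0000/€3,268,643.88 + 0.054 = 0.046434 + 0.054 = 0.100434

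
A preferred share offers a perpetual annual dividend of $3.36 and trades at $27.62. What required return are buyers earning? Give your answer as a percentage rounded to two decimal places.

12.17%

P = C/r ⇒ r = C/P = $3.36/$27.62 = 0.121651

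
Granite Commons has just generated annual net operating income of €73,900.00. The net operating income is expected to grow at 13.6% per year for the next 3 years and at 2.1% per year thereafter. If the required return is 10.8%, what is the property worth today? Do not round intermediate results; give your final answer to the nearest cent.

D_1 = 83950.40000
D_2 = 95367.65440
D_3 = 108337.65540
Terminal value at year 3: TV = D_3×(1+g_2)/(r−g_2) = 110612.74616/0.087 = 1271410.87542
P_0 = D_1/(1+r)^1 + D_2/(1+r)^2 + D_3/(1+r)^3 + TV/(1+r)^3
    = 75767.50903 + 77682.21142 + 79645.29979 + 934687.94357 = 1167782.96381

€1167782.96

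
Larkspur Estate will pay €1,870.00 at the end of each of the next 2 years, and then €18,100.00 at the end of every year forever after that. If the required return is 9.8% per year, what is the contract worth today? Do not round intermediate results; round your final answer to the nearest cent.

€156450.32

PV of 2-year annuity: €1,870.00 × [1 − (1+0.098)^−2] / 0.098 = 3254.18628
Perpetuity value at year 2: €18,100.00 / 0.098 = 184693.87755
PV of perpetuity: 184693.87755 / (1+0.098)^2 = 153196.13866
Total PV = 3254.18628 + 153196.13866 = 156450.32494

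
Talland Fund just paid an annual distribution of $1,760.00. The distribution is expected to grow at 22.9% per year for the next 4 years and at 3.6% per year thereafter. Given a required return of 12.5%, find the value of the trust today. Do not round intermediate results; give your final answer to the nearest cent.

D_1 = 2163.04000
D_2 = 2658.37616
D_3 = 3267.14430
D_4 = 4015.32035
Terminal value at year 4: TV = D_4×(1+g_2)/(r−g_2) = 4159.87188/0.089 = 46740.13346
P_0 = D_1/(1+r)^1 + D_2/(1+r)^2 + D_3/(1+r)^3 + D_4/(1+r)^4 + TV/(1+r)^4
    = 1922.70222 + 2100.44536 + 2294.61987 + 2506.74472 + 29179.63522 = 38004.14739

$38004.15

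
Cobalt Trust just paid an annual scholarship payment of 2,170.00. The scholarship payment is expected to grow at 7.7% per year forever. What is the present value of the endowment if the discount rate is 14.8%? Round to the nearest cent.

32916.76

D₁ = D₀ × (1 + g) = 2,170.00 × 1.077 = 2,337.0900
Growing perpetuity: P = D₁ / (r − g) = 2,337.0900 / (0.148 − 0.077) = 32,916.76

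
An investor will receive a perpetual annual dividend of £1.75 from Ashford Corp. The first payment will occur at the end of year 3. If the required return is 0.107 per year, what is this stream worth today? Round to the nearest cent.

£13.35

Value at end of year 2: C / r = £1.75 / 0.107 = £16.3551
Discount to today: PV = £16.3551 / (1 + 0.107)^2 = £16.3551 / 1.225449 = £13.35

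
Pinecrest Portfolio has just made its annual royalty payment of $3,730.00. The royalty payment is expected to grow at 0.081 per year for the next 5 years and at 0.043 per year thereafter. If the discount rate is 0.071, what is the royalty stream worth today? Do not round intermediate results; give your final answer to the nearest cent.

D_1 = 4032.13000
D_2 = 4358.73253
D_3 = 4711.78986
D_4 = 5093.44484
D_5 = 5506.01388
Terminal value at year 5: TV = D_5×(1+g_2)/(r−g_2) = 5742.77247/0.028 = 205099.01689
P_0 = D_1/(1+r)^1 + D_2/(1+r)^2 + D_3/(1+r)^3 + D_4/(1+r)^4 + D_5/(1+r)^5 + TV/(1+r)^5
    = 3764.82726 + 3799.97971 + 3835.46038 + 3871.27234 + 3907.41867 + 145551.34551 = 164730.30388

$164730.30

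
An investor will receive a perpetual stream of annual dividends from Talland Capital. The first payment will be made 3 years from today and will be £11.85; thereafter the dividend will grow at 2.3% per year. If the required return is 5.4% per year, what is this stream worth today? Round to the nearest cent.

£344.09

Value at end of year 2: C₁ / (r − g) = £11.85 / (0.054 − 0.023) = £382.2581
Discount to today: PV = £382.2581 / (1 + 0.054)^2 = £382.2581 / 1.110916 = £344.09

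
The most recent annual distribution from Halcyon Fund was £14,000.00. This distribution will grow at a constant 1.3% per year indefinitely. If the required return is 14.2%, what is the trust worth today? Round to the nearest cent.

D₁ = D₀ × (1 + g) = £14,000.00 × 1.013 = £14,182.0000
Growing perpetuity: P = D₁ / (r − g) = £14,182.0000 / (0.142 − 0.013) = £109,937.98

£109937.98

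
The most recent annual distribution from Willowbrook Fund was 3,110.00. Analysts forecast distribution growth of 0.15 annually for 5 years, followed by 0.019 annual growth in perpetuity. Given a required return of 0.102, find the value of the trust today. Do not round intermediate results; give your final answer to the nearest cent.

64957.78

D_1 = 3576.50000
D_2 = 4112.97500
D_3 = 4729.92125
D_4 = 5439.40944
D_5 = 6255.32085
Terminal value at year 5: TV = D_5×(1+g_2)/(r−g_2) = 6374.17195/0.083 = 76797.25240
P_0 = D_1/(1+r)^1 + D_2/(1+r)^2 + D_3/(1+r)^3 + D_4/(1+r)^4 + D_5/(1+r)^5 + TV/(1+r)^5
    = 3245.46279 + 3386.82597 + 3534.34652 + 3688.29264 + 3848.94423 + 47253.90565 = 64957.77780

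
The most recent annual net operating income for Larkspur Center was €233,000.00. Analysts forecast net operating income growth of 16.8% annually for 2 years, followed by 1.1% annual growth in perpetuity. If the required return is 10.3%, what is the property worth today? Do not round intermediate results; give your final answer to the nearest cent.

€3379138.32

D_1 = 272144.00000
D_2 = 317864.19200
Terminal value at year 2: TV = D_2×(1+g_2)/(r−g_2) = 321360.69811/0.092 = 3493051.06643
P_0 = D_1/(1+r)^1 + D_2/(1+r)^2 + TV/(1+r)^2
    = 246730.73436 + 261270.62351 + 2871136.96055 = 3379138.31842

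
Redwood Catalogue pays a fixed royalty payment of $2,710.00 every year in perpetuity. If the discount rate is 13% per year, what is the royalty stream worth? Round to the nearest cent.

$20846.15

Level perpetuity: PV = C / r = $2,710.00 / 0.13 = $20,846.15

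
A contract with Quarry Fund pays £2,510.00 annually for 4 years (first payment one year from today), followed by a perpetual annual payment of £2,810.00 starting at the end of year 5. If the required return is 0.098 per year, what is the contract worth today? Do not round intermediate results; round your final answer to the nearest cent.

PV of 4-year annuity: £2,510.00 × [1 − (1+0.098)^−4] / 0.098 = 7990.93109
Perpetuity value at year 4: £2,810.00 / 0.098 = 28673.46939
PV of perpetuity: 28673.46939 / (1+0.098)^4 = 19727.44693
Total PV = 7990.93109 + 19727.44693 = 27718.37802

£27718.38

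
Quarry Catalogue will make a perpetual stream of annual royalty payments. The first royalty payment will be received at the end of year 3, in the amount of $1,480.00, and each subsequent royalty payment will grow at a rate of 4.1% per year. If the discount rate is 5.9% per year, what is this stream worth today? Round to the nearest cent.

$73315.75

Value at end of year 2: C₁ / (r − g) = $1,480.00 / (0.059 − 0.041) = $82,222.2222
Discount to today: PV = $82,222.2222 / (1 + 0.059)^2 = $82,222.2222 / 1.121481 = $73,315.75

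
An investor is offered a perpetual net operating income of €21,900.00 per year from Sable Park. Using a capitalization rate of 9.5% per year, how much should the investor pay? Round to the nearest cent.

€230526.32

Level perpetuity: PV = C / r = €21,900.00 / 0.095 = €230,526.32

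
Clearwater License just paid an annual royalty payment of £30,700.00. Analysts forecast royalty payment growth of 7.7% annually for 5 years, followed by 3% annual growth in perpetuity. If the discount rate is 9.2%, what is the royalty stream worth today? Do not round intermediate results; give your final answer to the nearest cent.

D_1 = 33063.90000
D_2 = 35609.82030
D_3 = 38351.77646
D_4 = 41304.86325
D_5 = 44485.33772
Terminal value at year 5: TV = D_5×(1+g_2)/(r−g_2) = 45819.89785/0.062 = 739030.61053
P_0 = D_1/(1+r)^1 + D_2/(1+r)^2 + D_3/(1+r)^3 + D_4/(1+r)^4 + D_5/(1+r)^5 + TV/(1+r)^5
    = 30278.29670 + 29862.38603 + 29452.18842 + 29047.62540 + 28648.61955 + 475936.74418 = 623225.86029

£623225.86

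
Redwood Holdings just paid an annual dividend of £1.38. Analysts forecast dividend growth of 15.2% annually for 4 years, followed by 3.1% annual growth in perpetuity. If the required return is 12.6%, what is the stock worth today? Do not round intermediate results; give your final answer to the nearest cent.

£22.25

D_1 = 1.58976
D_2 = 1.83140
D_3 = 2.10978
D_4 = 2.43046
Terminal value at year 4: TV = D_4×(1+g_2)/(r−g_2) = 2.50581/0.095 = 26.37692
P_0 = D_1/(1+r)^1 + D_2/(1+r)^2 + D_3/(1+r)^3 + D_4/(1+r)^4 + TV/(1+r)^4
    = 1.41187 + 1.44447 + 1.47782 + 1.51194 + 16.40856 = 22.25465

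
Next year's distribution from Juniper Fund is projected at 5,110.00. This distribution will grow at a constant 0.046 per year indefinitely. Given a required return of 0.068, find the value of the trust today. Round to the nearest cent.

Growing perpetuity: P = D₁ / (r − g) = 5,110.0000 / (0.068 − 0.046) = 232,272.73

232272.73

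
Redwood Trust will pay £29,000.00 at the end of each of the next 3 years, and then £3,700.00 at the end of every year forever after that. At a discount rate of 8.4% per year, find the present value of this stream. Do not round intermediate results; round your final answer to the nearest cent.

£108780.43

PV of 3-year annuity: £29,000.00 × [1 − (1+0.084)^−3] / 0.084 = 74199.67008
Perpetuity value at year 3: £3,700.00 / 0.084 = 44047.61905
PV of perpetuity: 44047.61905 / (1+0.084)^3 = 34580.76459
Total PV = 74199.67008 + 34580.76459 = 108780.43467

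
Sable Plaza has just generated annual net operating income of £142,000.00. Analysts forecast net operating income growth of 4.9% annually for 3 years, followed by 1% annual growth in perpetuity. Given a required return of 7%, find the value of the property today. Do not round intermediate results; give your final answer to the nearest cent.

D_1 = 148958.00000
D_2 = 156256.94200
D_3 = 163913.53216
Terminal value at year 3: TV = D_3×(1+g_2)/(r−g_2) = 165552.66748/0.06 = 2759211.12466
P_0 = D_1/(1+r)^1 + D_2/(1+r)^2 + D_3/(1+r)^3 + TV/(1+r)^3
    = 139213.08411 + 136480.86470 + 133802.26829 + 2252338.18295 = 2661834.40006

£2661834.40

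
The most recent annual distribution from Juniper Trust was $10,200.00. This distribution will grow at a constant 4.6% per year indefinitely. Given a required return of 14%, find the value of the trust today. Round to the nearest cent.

$113502.13

D₁ = D₀ × (1 + g) = $10,200.00 × 1.046 = $10,669.2000
Growing perpetuity: P = D₁ / (r − g) = $10,669.2000 / (0.14 − 0.046) = $113,502.13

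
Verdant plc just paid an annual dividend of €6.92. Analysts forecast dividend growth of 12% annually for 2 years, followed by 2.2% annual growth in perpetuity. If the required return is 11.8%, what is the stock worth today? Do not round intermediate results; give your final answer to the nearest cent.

D_1 = 7.75040
D_2 = 8.68045
Terminal value at year 2: TV = D_2×(1+g_2)/(r−g_2) = 8.87142/0.096 = 92.41060
P_0 = D_1/(1+r)^1 + D_2/(1+r)^2 + TV/(1+r)^2
    = 6.93238 + 6.94478 + 73.93298 = 87.81014

€87.81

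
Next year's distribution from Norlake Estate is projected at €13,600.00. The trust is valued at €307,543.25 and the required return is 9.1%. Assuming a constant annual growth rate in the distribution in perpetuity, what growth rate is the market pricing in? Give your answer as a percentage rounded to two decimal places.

4.68%

P = D₁/(r−g) ⇒ g = r − D₁/P = 0.091 − €13,600.00/€307,543.25 = 0.046779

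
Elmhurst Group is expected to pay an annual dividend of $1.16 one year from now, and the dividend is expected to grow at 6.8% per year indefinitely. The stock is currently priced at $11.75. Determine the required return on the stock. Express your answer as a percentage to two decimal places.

16.67%

P = D₁/(r − g) ⇒ r = D₁/P + g = $1.1600/$11.75 + 0.068 = 0.098723 + 0.068 = 0.166723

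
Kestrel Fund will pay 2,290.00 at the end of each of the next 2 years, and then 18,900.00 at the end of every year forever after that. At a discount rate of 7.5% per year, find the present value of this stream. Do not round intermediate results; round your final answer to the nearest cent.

222175.66

PV of 2-year annuity: 2,290.00 × [1 − (1+0.075)^−2] / 0.075 = 4111.84424
Perpetuity value at year 2: 18,900.00 / 0.075 = 252000.00000
PV of perpetuity: 252000.00000 / (1+0.075)^2 = 218063.81828
Total PV = 4111.84424 + 218063.81828 = 222175.66252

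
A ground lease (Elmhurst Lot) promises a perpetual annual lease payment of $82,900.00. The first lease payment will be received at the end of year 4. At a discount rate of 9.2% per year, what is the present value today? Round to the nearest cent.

Value at end of year 3: C / r = $82,900.00 / 0.092 = $901,086.9565
Discount to today: PV = $901,086.9565 / (1 + 0.092)^3 = $901,086.9565 / 1.302171 = $691,988.36

$691988.36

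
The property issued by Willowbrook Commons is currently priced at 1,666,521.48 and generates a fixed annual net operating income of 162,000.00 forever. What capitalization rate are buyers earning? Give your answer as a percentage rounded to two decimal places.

P = C/r ⇒ r = C/P = 162,000.00/1,666,521.48 = 0.097208

9.72%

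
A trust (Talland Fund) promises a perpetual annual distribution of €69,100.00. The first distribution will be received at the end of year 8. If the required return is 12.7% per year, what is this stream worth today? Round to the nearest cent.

€235617.16

Value at end of year 7: C / r = €69,100.00 / 0.127 = €544,094.4882
Discount to today: PV = €544,094.4882 / (1 + 0.127)^7 = €544,094.4882 / 2.309231 = €235,617.16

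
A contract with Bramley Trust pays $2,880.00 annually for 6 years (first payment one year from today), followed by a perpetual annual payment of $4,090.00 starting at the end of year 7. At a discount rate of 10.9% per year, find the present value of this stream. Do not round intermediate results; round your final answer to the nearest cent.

$32389.20

PV of 6-year annuity: $2,880.00 × [1 − (1+0.109)^−6] / 0.109 = 12219.12869
Perpetuity value at year 6: $4,090.00 / 0.109 = 37522.93578
PV of perpetuity: 37522.93578 / (1+0.109)^6 = 20170.07593
Total PV = 12219.12869 + 20170.07593 = 32389.20463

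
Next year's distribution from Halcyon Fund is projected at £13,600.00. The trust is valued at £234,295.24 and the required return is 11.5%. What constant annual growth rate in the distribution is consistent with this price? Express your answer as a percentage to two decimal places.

5.70%

P = D₁/(r−g) ⇒ g = r − D₁/P = 0.115 − £13,600.00/£234,295.24 = 0.056954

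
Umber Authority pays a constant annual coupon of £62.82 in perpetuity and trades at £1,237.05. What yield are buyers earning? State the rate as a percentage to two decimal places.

5.08%

P = C/r ⇒ r = C/P = £62.82/£1,237.05 = 0.050782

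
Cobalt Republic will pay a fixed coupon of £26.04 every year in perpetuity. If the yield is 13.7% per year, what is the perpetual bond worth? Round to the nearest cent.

£190.07

Level perpetuity: PV = C / r = £26.04 / 0.137 = £190.07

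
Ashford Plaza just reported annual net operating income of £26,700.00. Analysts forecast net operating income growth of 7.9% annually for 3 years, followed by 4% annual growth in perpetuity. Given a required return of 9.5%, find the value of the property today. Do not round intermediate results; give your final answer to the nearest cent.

D_1 = 28809.30000
D_2 = 31085.23470
D_3 = 33540.96824
Terminal value at year 3: TV = D_3×(1+g_2)/(r−g_2) = 34882.60697/0.055 = 634229.21765
P_0 = D_1/(1+r)^1 + D_2/(1+r)^2 + D_3/(1+r)^3 + TV/(1+r)^3
    = 26309.86301 + 25925.42666 + 25546.60764 + 483063.12627 = 560845.02359

£560845.02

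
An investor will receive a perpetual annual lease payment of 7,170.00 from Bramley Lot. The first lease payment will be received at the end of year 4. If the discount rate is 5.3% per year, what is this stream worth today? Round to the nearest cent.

115866.58

Value at end of year 3: C / r = 7,170.00 / 0.053 = 135,283.0189
Discount to today: PV = 135,283.0189 / (1 + 0.053)^3 = 135,283.0189 / 1.167576 = 115,866.58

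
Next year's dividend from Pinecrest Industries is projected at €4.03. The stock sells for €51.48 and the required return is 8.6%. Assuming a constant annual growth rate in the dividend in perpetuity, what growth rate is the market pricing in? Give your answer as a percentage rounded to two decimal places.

P = D₁/(r−g) ⇒ g = r − D₁/P = 0.086 − €4.03/€51.48 = 0.007717

0.77%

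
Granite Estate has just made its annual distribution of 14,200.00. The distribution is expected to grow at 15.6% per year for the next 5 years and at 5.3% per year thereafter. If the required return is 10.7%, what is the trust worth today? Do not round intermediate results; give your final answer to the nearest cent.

D_1 = 16415.20000
D_2 = 18975.97120
D_3 = 21936.22271
D_4 = 25358.27345
D_5 = 29314.16411
Terminal value at year 5: TV = D_5×(1+g_2)/(r−g_2) = 30867.81481/0.054 = 571626.20010
P_0 = D_1/(1+r)^1 + D_2/(1+r)^2 + D_3/(1+r)^3 + D_4/(1+r)^4 + D_5/(1+r)^5 + TV/(1+r)^5
    = 14828.54562 + 15484.91304 + 16170.33376 + 16886.09379 + 17633.53607 + 343853.95328 = 424857.37556

424857.38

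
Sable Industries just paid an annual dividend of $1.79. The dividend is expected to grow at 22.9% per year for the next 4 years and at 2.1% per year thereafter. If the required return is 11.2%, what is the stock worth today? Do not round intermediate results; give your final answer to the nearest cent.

$39.22

D_1 = 2.19991
D_2 = 2.70369
D_3 = 3.32283
D_4 = 4.08376
Terminal value at year 4: TV = D_4×(1+g_2)/(r−g_2) = 4.16952/0.091 = 45.81893
P_0 = D_1/(1+r)^1 + D_2/(1+r)^2 + D_3/(1+r)^3 + D_4/(1+r)^4 + TV/(1+r)^4
    = 1.97834 + 2.18649 + 2.41654 + 2.67080 + 29.96579 = 39.21796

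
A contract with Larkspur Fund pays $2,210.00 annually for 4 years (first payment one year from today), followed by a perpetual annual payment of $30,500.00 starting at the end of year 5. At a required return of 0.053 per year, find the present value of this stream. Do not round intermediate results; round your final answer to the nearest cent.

$475851.90

PV of 4-year annuity: $2,210.00 × [1 − (1+0.053)^−4] / 0.053 = 7782.24653
Perpetuity value at year 4: $30,500.00 / 0.053 = 575471.69811
PV of perpetuity: 575471.69811 / (1+0.053)^4 = 468069.65319
Total PV = 7782.24653 + 468069.65319 = 475851.89972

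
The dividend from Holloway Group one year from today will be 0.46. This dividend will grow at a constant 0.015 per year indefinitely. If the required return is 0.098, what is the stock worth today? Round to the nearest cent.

5.54

Growing perpetuity: P = D₁ / (r − g) = 0.4600 / (0.098 − 0.015) = 5.54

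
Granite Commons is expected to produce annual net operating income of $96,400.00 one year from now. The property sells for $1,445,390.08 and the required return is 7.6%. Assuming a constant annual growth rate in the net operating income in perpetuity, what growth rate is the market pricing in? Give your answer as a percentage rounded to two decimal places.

0.93%

P = D₁/(r−g) ⇒ g = r − D₁/P = 0.076 − $96,400.00/$1,445,390.08 = 0.009305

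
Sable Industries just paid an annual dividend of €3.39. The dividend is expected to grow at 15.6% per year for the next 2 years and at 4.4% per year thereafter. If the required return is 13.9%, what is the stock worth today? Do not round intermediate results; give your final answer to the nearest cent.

D_1 = 3.91884
D_2 = 4.53018
Terminal value at year 2: TV = D_2×(1+g_2)/(r−g_2) = 4.72951/0.095 = 49.78428
P_0 = D_1/(1+r)^1 + D_2/(1+r)^2 + TV/(1+r)^2
    = 3.44060 + 3.49195 + 38.37468 = 45.30723

€45.31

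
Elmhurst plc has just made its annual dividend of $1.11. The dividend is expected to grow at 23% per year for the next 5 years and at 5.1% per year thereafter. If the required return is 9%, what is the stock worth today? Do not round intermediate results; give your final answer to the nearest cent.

$62.83

D_1 = 1.36530
D_2 = 1.67932
D_3 = 2.06556
D_4 = 2.54064
D_5 = 3.12499
Terminal value at year 5: TV = D_5×(1+g_2)/(r−g_2) = 3.28436/0.039 = 84.21446
P_0 = D_1/(1+r)^1 + D_2/(1+r)^2 + D_3/(1+r)^3 + D_4/(1+r)^4 + D_5/(1+r)^5 + TV/(1+r)^5
    = 1.25257 + 1.41345 + 1.59499 + 1.79985 + 2.03103 + 54.73362 = 62.82551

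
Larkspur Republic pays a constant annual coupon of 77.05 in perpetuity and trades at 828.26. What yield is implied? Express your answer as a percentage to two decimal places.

P = C/r ⇒ r = C/P = 77.05/828.26 = 0.093026

9.30%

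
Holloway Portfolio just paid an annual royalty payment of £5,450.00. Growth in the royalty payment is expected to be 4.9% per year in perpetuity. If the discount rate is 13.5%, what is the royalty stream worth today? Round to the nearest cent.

D₁ = D₀ × (1 + g) = £5,450.00 × 1.049 = £5,717.0500
Growing perpetuity: P = D₁ / (r − g) = £5,717.0500 / (0.135 − 0.049) = £66,477.33

£66477.33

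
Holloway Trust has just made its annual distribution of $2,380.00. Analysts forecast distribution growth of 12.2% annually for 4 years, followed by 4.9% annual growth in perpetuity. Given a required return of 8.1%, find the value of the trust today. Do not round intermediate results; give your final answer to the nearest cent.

$101003.96

D_1 = 2670.36000
D_2 = 2996.14392
D_3 = 3361.67348
D_4 = 3771.79764
Terminal value at year 4: TV = D_4×(1+g_2)/(r−g_2) = 3956.61573/0.032 = 123644.24147
P_0 = D_1/(1+r)^1 + D_2/(1+r)^2 + D_3/(1+r)^3 + D_4/(1+r)^4 + TV/(1+r)^4
    = 2470.26827 + 2563.96022 + 2661.20571 + 2762.13950 + 90546.38556 = 101003.95926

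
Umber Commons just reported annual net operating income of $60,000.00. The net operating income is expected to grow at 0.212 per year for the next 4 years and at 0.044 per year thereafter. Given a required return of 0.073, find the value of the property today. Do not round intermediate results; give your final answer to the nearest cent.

D_1 = 72720.00000
D_2 = 88136.64000
D_3 = 106821.60768
D_4 = 129467.78851
Terminal value at year 4: TV = D_4×(1+g_2)/(r−g_2) = 135164.37120/0.029 = 4660840.38629
P_0 = D_1/(1+r)^1 + D_2/(1+r)^2 + D_3/(1+r)^3 + D_4/(1+r)^4 + TV/(1+r)^4
    = 67772.60019 + 76552.08893 + 86468.90195 + 97670.37200 + 3516133.39207 = 3844597.35514

$3844597.36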